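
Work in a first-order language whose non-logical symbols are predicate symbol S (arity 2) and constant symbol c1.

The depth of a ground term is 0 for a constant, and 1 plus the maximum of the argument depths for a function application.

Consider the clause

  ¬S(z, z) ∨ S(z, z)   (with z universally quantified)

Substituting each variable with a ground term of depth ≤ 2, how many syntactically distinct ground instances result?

1

Ground terms of depth ≤ 2:
  With no function symbols every ground term is a constant, so there is exactly 1 ground term at every depth bound.
  N_0 = 1
  N_1 = 1
  N_2 = 1
So there is exactly 1 ground term available for substitution.
There is 1 variable to instantiate (z),  occurring in at least one literal, so different choices give different ground instances.
Number of ground instances = 1.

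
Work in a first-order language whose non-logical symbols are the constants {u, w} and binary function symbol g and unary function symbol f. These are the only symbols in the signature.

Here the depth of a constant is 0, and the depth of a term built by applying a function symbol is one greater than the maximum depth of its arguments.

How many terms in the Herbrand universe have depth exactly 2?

Let N_k count ground terms of depth at most k. Each non-constant term of depth ≤ k is some function symbol applied to depth-≤(k−1) arguments, giving N_k = 2 + N_{k-1}^2 + N_{k-1}.
N_0 = 2
N_1 = 2 + 2^2 + 2 = 8
N_2 = 2 + 8^2 + 8 = 74
Terms of depth exactly 2: N_2 − N_1 = 74 − 8 = 66.

66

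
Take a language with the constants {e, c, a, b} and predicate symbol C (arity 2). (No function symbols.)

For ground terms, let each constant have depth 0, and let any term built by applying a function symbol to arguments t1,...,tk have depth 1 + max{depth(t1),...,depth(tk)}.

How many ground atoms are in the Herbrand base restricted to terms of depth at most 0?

16

First count ground terms of depth ≤ 0.
With no function symbols every ground term is a constant, so there are exactly 4 ground terms at every depth bound.
N_0 = 4
So |H| = 4.
A ground atom is a predicate applied to a tuple of terms from H, so the count is the sum over predicates of |H|^arity:
  C: 4^2 = 16
Total ground atoms: 16.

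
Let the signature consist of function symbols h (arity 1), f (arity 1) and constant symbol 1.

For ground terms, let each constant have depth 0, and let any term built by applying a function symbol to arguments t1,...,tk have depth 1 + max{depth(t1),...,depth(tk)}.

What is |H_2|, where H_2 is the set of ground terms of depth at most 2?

7

Count level by level. With function symbols h/1, f/1, the terms of depth ≤ k are the 1 constant together with each function applied to depth-≤(k−1) tuples, so N_k = 1 + N_{k-1} + N_{k-1}.
N_0 = 1
N_1 = 1 + 1 + 1 = 3
N_2 = 1 + 3 + 3 = 7
Explicitly: 1, h(1), h(h(1)), h(f(1)), f(1), f(h(1)), f(f(1)).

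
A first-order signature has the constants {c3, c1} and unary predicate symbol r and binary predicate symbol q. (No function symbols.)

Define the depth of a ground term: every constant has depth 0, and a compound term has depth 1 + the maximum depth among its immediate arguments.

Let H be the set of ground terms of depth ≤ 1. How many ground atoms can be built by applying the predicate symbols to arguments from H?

First count ground terms of depth ≤ 1.
With no function symbols every ground term is a constant, so there are exactly 2 ground terms at every depth bound.
N_0 = 2
N_1 = 2
Explicitly: c3, c1.
So |H| = 2.
A ground atom is a predicate applied to a tuple of terms from H, so the count is the sum over predicates of |H|^arity:
  r: 2;  q: 2^2 = 4
Total ground atoms: 2 + 4 = 6.

6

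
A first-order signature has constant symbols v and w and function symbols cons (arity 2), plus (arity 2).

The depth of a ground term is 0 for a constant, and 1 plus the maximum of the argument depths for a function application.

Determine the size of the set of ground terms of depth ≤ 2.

202

Count level by level. With function symbols cons/2, plus/2, the terms of depth ≤ k are the 2 constants together with each function applied to depth-≤(k−1) tuples, so N_k = 2 + N_{k-1}^2 + N_{k-1}^2.
N_0 = 2
N_1 = 2 + 2^2 + 2^2 = 10
N_2 = 2 + 10^2 + 10^2 = 202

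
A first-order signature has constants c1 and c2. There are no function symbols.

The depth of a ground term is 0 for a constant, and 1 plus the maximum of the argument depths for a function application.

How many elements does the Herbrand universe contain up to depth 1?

2

With no function symbols every ground term is a constant, so there are exactly 2 ground terms at every depth bound.
N_0 = 2
N_1 = 2
Explicitly: c1, c2.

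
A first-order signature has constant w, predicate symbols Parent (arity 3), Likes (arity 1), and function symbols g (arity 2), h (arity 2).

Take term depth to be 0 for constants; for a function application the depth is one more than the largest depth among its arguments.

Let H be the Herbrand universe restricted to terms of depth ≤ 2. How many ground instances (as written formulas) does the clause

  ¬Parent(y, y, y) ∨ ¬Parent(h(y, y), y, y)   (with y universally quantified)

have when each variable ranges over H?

19

Ground terms of depth ≤ 2:
  Count level by level. With function symbols g/2, h/2, the terms of depth ≤ k are the 1 constant together with each function applied to depth-≤(k−1) tuples, so N_k = 1 + N_{k-1}^2 + N_{k-1}^2.
  N_0 = 1
  N_1 = 1 + 1^2 + 1^2 = 3
  N_2 = 1 + 3^2 + 3^2 = 19
So there are 19 ground terms available for substitution.
The body mentions the single quantified variable y; since ground terms form a free algebra, no two substitutions collapse to the same formula.
Number of ground instances = 19.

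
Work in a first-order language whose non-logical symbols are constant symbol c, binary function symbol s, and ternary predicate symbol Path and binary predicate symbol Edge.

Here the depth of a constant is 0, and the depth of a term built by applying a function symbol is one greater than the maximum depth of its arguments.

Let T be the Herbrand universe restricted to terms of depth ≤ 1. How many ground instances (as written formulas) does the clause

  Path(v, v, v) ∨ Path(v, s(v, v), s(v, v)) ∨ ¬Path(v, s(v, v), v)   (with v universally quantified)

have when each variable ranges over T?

2

Ground terms of depth ≤ 1:
  Let N_k = |{terms of depth ≤ k}|. Then N_0 = 1 and N_k = 1 + N_{k-1}^2 for k ≥ 1 (one summand per function symbol, arity giving the exponent).
  N_0 = 1
  N_1 = 1 + 1^2 = 2
  Explicitly: c, s(c, c).
So there are 2 ground terms available for substitution.
The body mentions the single quantified variable v; since ground terms form a free algebra, no two substitutions collapse to the same formula.
Number of ground instances = 2.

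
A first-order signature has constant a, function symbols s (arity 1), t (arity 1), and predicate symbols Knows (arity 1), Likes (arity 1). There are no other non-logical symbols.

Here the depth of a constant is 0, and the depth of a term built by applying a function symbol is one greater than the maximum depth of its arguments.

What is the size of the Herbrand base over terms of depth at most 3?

First count ground terms of depth ≤ 3.
Let N_k = |{terms of depth ≤ k}|. Then N_0 = 1 and N_k = 1 + N_{k-1} + N_{k-1} for k ≥ 1 (one summand per function symbol, arity giving the exponent).
N_0 = 1
N_1 = 1 + 1 + 1 = 3
N_2 = 1 + 3 + 3 = 7
N_3 = 1 + 7 + 7 = 15
So |H| = 15.
Ground atoms are formed by filling each argument slot of a predicate with a term from H, so an r-ary predicate gives |H|^r atoms:
  Knows: 15;  Likes: 15
Total ground atoms: 15 + 15 = 30.

30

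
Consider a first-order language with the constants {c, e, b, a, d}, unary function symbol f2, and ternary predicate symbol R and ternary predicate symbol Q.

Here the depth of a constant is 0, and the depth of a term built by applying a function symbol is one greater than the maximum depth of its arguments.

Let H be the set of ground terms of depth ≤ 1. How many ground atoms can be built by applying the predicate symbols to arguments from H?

2000

First count ground terms of depth ≤ 1.
Count level by level. With function symbols f2/1, the terms of depth ≤ k are the 5 constants together with each function applied to depth-≤(k−1) tuples, so N_k = 5 + N_{k-1}.
N_0 = 5
N_1 = 5 + 5 = 10
So |H| = 10.
Each predicate of arity r yields |H|^r ground atoms (one per choice of an r-tuple from H):
  R: 10^3 = 1000;  Q: 10^3 = 1000
Total ground atoms: 1000 + 1000 = 2000.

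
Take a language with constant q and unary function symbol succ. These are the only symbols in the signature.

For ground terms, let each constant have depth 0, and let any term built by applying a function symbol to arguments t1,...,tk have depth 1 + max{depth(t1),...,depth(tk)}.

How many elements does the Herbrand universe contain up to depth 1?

2

Count level by level. With function symbols succ/1, the terms of depth ≤ k are the 1 constant together with each function applied to depth-≤(k−1) tuples, so N_k = 1 + N_{k-1}.
N_0 = 1
N_1 = 1 + 1 = 2
Explicitly: q, succ(q).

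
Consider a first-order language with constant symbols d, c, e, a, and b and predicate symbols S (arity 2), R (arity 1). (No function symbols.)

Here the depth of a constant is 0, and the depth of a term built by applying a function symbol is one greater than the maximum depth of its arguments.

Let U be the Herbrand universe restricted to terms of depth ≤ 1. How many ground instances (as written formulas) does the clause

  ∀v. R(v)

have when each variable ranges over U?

Ground terms of depth ≤ 1:
  With no function symbols every ground term is a constant, so there are exactly 5 ground terms at every depth bound.
  N_0 = 5
  N_1 = 5
  Explicitly: d, c, e, a, b.
So there are 5 ground terms available for substitution.
The body mentions the single quantified variable v; since ground terms form a free algebra, no two substitutions collapse to the same formula.
Number of ground instances = 5.

5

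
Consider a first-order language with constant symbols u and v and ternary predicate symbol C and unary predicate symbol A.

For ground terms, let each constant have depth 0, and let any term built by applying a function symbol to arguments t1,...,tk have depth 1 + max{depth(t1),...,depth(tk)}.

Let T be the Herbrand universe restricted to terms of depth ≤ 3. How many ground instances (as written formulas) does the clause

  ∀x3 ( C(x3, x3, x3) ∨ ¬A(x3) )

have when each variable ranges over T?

2

Ground terms of depth ≤ 3:
  With no function symbols every ground term is a constant, so there are exactly 2 ground terms at every depth bound.
  N_0 = 2
  N_1 = 2
  N_2 = 2
  N_3 = 2
  Explicitly: u, v.
So there are 2 ground terms available for substitution.
The variable x3 ranges independently over the available ground terms, and distinct assignments produce distinct instances.
Number of ground instances = 2.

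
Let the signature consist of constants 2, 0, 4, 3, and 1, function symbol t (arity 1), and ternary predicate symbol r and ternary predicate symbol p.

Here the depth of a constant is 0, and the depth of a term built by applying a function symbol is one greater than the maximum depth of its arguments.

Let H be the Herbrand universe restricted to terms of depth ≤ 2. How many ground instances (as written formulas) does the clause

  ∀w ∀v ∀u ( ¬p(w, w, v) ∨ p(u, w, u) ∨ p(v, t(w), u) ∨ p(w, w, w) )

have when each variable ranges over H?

3375

Ground terms of depth ≤ 2:
  Count level by level. With function symbols t/1, the terms of depth ≤ k are the 5 constants together with each function applied to depth-≤(k−1) tuples, so N_k = 5 + N_{k-1}.
  N_0 = 5
  N_1 = 5 + 5 = 10
  N_2 = 5 + 10 = 15
So there are 15 ground terms available for substitution.
There are 3 variables to instantiate (w, v, u), each occurring in at least one literal, so different choices give different ground instances.
Number of ground instances = 15^3 = 3375.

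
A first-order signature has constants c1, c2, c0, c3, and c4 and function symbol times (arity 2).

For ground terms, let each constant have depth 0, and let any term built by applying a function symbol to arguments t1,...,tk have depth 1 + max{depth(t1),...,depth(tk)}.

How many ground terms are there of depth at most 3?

819030

If N_k denotes the number of depth-≤k ground terms, the 5 constants give N_0 = 5, and each function symbol of arity r contributes N_{k-1}^r new terms at level k: N_k = 5 + N_{k-1}^2.
N_0 = 5
N_1 = 5 + 5^2 = 30
N_2 = 5 + 30^2 = 905
N_3 = 5 + 905^2 = 819030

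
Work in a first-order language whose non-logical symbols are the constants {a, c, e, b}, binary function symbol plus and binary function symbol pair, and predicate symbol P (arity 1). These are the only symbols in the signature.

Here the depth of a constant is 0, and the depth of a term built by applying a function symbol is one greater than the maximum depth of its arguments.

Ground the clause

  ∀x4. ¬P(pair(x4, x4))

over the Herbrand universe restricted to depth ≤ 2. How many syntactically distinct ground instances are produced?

2596

Ground terms of depth ≤ 2:
  Let N_k count ground terms of depth at most k. Each non-constant term of depth ≤ k is some function symbol applied to depth-≤(k−1) arguments, giving N_k = 4 + N_{k-1}^2 + N_{k-1}^2.
  N_0 = 4
  N_1 = 4 + 4^2 + 4^2 = 36
  N_2 = 4 + 36^2 + 36^2 = 2596
So there are 2596 ground terms available for substitution.
There is 1 variable to instantiate (x4),  occurring in at least one literal, so different choices give different ground instances.
Number of ground instances = 2596.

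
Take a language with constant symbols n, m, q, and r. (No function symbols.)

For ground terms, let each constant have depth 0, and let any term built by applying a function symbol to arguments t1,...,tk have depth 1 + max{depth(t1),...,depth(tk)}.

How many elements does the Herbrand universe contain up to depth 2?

4

With no function symbols every ground term is a constant, so there are exactly 4 ground terms at every depth bound.
N_0 = 4
N_1 = 4
N_2 = 4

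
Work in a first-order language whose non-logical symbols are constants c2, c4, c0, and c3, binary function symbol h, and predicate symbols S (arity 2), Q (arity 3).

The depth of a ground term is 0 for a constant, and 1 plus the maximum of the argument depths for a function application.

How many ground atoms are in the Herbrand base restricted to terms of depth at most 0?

First count ground terms of depth ≤ 0.
If N_k denotes the number of depth-≤k ground terms, the 4 constants give N_0 = 4, and each function symbol of arity r contributes N_{k-1}^r new terms at level k: N_k = 4 + N_{k-1}^2.
N_0 = 4
Explicitly: c2, c4, c0, c3.
So |H| = 4.
For each predicate symbol, the number of ground atoms is |H| raised to its arity; summing:
  S: 4^2 = 16;  Q: 4^3 = 64
Total ground atoms: 16 + 64 = 80.

80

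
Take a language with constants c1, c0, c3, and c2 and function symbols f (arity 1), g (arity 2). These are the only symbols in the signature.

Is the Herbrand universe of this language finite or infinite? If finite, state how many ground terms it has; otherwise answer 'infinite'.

infinite

The signature has at least one function symbol (f, arity 1) and at least one constant (c1).
Iterating f gives infinitely many distinct ground terms: c1, f(c1), f(f(c1)), ...
So the Herbrand universe is infinite.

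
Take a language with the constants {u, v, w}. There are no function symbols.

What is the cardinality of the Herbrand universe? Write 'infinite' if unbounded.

There are no function symbols, so every ground term is one of the 3 constants.
The Herbrand universe is {u, v, w}, which is finite with 3 elements.

3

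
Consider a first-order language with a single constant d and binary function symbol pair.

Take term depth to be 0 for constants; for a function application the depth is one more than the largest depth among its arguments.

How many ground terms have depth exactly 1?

1

If N_k denotes the number of depth-≤k ground terms, the 1 constant gives N_0 = 1, and each function symbol of arity r contributes N_{k-1}^r new terms at level k: N_k = 1 + N_{k-1}^2.
N_0 = 1
N_1 = 1 + 1^2 = 2
Terms of depth exactly 1: N_1 − N_0 = 2 − 1 = 1.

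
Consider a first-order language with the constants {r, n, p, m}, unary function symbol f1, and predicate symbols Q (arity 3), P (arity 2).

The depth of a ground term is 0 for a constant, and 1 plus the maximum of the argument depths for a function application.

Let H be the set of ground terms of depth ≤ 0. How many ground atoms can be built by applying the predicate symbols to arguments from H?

80

First count ground terms of depth ≤ 0.
Let N_k = |{terms of depth ≤ k}|. Then N_0 = 4 and N_k = 4 + N_{k-1} for k ≥ 1 (one summand per function symbol, arity giving the exponent).
N_0 = 4
Explicitly: r, n, p, m.
So |H| = 4.
For each predicate symbol, the number of ground atoms is |H| raised to its arity; summing:
  Q: 4^3 = 64;  P: 4^2 = 16
Total ground atoms: 64 + 16 = 80.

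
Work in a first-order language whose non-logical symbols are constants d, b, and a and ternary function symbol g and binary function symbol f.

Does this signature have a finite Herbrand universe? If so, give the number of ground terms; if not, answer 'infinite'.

infinite

The signature has at least one function symbol (g, arity 3) and at least one constant (d).
Iterating g gives infinitely many distinct ground terms: d, g(d, d, d), g(g(d, d, d), g(d, d, d), g(d, d, d)), ...
So the Herbrand universe is infinite.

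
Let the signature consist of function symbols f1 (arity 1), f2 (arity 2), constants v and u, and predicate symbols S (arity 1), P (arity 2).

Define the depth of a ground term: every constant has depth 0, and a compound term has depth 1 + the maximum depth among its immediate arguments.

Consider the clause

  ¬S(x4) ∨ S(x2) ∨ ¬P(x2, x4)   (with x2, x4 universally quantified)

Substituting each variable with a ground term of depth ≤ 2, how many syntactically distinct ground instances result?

Ground terms of depth ≤ 2:
  Let N_k count ground terms of depth at most k. Each non-constant term of depth ≤ k is some function symbol applied to depth-≤(k−1) arguments, giving N_k = 2 + N_{k-1} + N_{k-1}^2.
  N_0 = 2
  N_1 = 2 + 2 + 2^2 = 8
  N_2 = 2 + 8 + 8^2 = 74
So there are 74 ground terms available for substitution.
The body mentions every one of the 2 quantified variables; since ground terms form a free algebra, no two substitutions collapse to the same formula.
Number of ground instances = 74^2 = 5476.

5476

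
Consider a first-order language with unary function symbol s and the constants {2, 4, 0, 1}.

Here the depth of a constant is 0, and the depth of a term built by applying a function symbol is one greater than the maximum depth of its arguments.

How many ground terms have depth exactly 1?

If N_k denotes the number of depth-≤k ground terms, the 4 constants give N_0 = 4, and each function symbol of arity r contributes N_{k-1}^r new terms at level k: N_k = 4 + N_{k-1}.
N_0 = 4
N_1 = 4 + 4 = 8
Terms of depth exactly 1: N_1 − N_0 = 8 − 4 = 4.

4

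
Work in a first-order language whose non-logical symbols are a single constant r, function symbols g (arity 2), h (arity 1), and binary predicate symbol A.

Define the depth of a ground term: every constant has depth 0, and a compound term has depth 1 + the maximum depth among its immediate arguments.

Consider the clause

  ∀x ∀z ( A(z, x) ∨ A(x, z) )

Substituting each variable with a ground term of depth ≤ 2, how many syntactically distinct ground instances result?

169

Ground terms of depth ≤ 2:
  Write N_k for the number of ground terms of depth ≤ k. A term of depth ≤ k is either a constant or a function symbol applied to arguments of depth ≤ k−1, so N_k = 1 + N_{k-1}^2 + N_{k-1}.
  N_0 = 1
  N_1 = 1 + 1^2 + 1 = 3
  N_2 = 1 + 3^2 + 3 = 13
So there are 13 ground terms available for substitution.
Each of x, z ranges independently over the available ground terms, and distinct assignments produce distinct instances.
Number of ground instances = 13^2 = 169.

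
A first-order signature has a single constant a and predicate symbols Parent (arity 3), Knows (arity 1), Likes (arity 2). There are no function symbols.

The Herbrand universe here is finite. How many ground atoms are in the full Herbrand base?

3

With no function symbols, the Herbrand universe is just the 1 constant.
Ground atoms per predicate: Parent: 1^3 = 1, Knows: 1, Likes: 1^2 = 1.
Herbrand base size = 1 + 1 + 1 = 3.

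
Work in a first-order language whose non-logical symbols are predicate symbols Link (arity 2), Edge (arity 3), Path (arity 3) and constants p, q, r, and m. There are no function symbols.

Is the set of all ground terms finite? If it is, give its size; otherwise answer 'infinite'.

There are no function symbols, so every ground term is one of the 4 constants.
The Herbrand universe is {p, q, r, m}, which is finite with 4 elements.

4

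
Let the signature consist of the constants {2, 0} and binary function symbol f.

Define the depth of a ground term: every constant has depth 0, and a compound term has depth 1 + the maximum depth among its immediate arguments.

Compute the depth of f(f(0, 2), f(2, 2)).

depth(f(0, 2)) = 1 + max(0, 0) = 1
depth(f(2, 2)) = 1 + max(0, 0) = 1
depth(f(f(0, 2), f(2, 2))) = 1 + max(1, 1) = 2

2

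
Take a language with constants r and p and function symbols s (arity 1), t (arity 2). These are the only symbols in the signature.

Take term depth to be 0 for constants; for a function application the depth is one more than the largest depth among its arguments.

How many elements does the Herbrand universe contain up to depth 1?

Count level by level. With function symbols s/1, t/2, the terms of depth ≤ k are the 2 constants together with each function applied to depth-≤(k−1) tuples, so N_k = 2 + N_{k-1} + N_{k-1}^2.
N_0 = 2
N_1 = 2 + 2 + 2^2 = 8
Explicitly: r, p, s(r), s(p), t(r, r), t(r, p), t(p, r), t(p, p).

8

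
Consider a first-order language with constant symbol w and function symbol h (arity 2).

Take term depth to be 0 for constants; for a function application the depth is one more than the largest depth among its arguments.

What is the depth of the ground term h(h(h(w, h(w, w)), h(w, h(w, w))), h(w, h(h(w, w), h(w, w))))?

depth(h(w, w)) = 1 + max(0, 0) = 1
depth(h(w, h(w, w))) = 1 + max(0, 1) = 2
depth(h(h(w, h(w, w)), h(w, h(w, w)))) = 1 + max(2, 2) = 3
depth(h(h(w, w), h(w, w))) = 1 + max(1, 1) = 2
depth(h(w, h(h(w, w), h(w, w)))) = 1 + max(0, 2) = 3
depth(h(h(h(w, h(w, w)), h(w, h(w, w))), h(w, h(h(w, w), h(w, w))))) = 1 + max(3, 3) = 4

4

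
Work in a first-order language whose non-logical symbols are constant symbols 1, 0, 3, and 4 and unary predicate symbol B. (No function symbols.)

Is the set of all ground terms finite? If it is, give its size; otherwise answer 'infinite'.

4

There are no function symbols, so every ground term is one of the 4 constants.
The Herbrand universe is {1, 0, 3, 4}, which is finite with 4 elements.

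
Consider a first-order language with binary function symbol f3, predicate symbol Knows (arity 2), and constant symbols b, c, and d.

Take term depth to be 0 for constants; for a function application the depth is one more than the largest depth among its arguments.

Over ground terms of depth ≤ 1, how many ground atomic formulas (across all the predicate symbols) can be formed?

144

First count ground terms of depth ≤ 1.
Write N_k for the number of ground terms of depth ≤ k. A term of depth ≤ k is either a constant or a function symbol applied to arguments of depth ≤ k−1, so N_k = 3 + N_{k-1}^2.
N_0 = 3
N_1 = 3 + 3^2 = 12
Explicitly: b, c, d, f3(b, b), f3(b, c), f3(b, d), f3(c, b), f3(c, c), f3(c, d), f3(d, b), f3(d, c), f3(d, d).
So |H| = 12.
Ground atoms are formed by filling each argument slot of a predicate with a term from H, so an r-ary predicate gives |H|^r atoms:
  Knows: 12^2 = 144
Total ground atoms: 144.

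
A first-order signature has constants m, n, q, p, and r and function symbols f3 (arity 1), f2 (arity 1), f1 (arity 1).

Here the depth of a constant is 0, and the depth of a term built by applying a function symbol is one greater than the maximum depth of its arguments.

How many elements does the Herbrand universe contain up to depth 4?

Let N_k = |{terms of depth ≤ k}|. Then N_0 = 5 and N_k = 5 + N_{k-1} + N_{k-1} + N_{k-1} for k ≥ 1 (one summand per function symbol, arity giving the exponent).
N_0 = 5
N_1 = 5 + 5 + 5 + 5 = 20
N_2 = 5 + 20 + 20 + 20 = 65
N_3 = 5 + 65 + 65 + 65 = 200
N_4 = 5 + 200 + 200 + 200 = 605

605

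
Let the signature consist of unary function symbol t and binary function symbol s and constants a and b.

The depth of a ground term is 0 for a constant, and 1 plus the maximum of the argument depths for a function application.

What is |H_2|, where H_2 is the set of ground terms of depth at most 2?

Count level by level. With function symbols t/1, s/2, the terms of depth ≤ k are the 2 constants together with each function applied to depth-≤(k−1) tuples, so N_k = 2 + N_{k-1} + N_{k-1}^2.
N_0 = 2
N_1 = 2 + 2 + 2^2 = 8
N_2 = 2 + 8 + 8^2 = 74

74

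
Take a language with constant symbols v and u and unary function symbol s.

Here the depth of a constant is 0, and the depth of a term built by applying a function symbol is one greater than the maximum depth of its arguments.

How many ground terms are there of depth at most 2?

6

Let N_k count ground terms of depth at most k. Each non-constant term of depth ≤ k is some function symbol applied to depth-≤(k−1) arguments, giving N_k = 2 + N_{k-1}.
N_0 = 2
N_1 = 2 + 2 = 4
N_2 = 2 + 4 = 6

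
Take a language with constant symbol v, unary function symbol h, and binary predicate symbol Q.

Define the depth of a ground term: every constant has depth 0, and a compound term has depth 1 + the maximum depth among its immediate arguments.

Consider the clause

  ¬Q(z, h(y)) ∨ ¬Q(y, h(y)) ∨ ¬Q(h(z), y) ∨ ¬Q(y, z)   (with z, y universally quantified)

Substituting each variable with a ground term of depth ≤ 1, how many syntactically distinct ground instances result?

4

Ground terms of depth ≤ 1:
  Write N_k for the number of ground terms of depth ≤ k. A term of depth ≤ k is either a constant or a function symbol applied to arguments of depth ≤ k−1, so N_k = 1 + N_{k-1}.
  N_0 = 1
  N_1 = 1 + 1 = 2
So there are 2 ground terms available for substitution.
There are 2 variables to instantiate (z, y), each occurring in at least one literal, so different choices give different ground instances.
Number of ground instances = 2^2 = 4.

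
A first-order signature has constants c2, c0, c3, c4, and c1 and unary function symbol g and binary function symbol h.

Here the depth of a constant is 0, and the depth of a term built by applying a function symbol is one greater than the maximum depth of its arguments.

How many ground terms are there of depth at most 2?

1265

Let N_k count ground terms of depth at most k. Each non-constant term of depth ≤ k is some function symbol applied to depth-≤(k−1) arguments, giving N_k = 5 + N_{k-1} + N_{k-1}^2.
N_0 = 5
N_1 = 5 + 5 + 5^2 = 35
N_2 = 5 + 35 + 35^2 = 1265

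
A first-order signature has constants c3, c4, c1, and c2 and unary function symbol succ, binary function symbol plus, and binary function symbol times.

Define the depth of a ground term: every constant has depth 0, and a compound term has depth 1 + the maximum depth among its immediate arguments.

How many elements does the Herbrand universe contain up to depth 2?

3244

Let N_k count ground terms of depth at most k. Each non-constant term of depth ≤ k is some function symbol applied to depth-≤(k−1) arguments, giving N_k = 4 + N_{k-1} + N_{k-1}^2 + N_{k-1}^2.
N_0 = 4
N_1 = 4 + 4 + 4^2 + 4^2 = 40
N_2 = 4 + 40 + 40^2 + 40^2 = 3244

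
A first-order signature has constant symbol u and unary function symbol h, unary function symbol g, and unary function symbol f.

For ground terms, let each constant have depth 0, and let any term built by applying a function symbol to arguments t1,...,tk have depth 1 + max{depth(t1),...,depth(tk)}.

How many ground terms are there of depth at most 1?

4

Write N_k for the number of ground terms of depth ≤ k. A term of depth ≤ k is either a constant or a function symbol applied to arguments of depth ≤ k−1, so N_k = 1 + N_{k-1} + N_{k-1} + N_{k-1}.
N_0 = 1
N_1 = 1 + 1 + 1 + 1 = 4
Explicitly: u, h(u), g(u), f(u).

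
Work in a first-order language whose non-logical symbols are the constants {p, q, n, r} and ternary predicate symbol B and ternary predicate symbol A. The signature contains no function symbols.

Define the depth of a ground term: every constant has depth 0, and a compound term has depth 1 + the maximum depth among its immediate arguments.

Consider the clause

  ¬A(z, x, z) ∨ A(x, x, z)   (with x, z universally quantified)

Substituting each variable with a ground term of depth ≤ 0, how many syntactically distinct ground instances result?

16

Ground terms of depth ≤ 0:
  With no function symbols every ground term is a constant, so there are exactly 4 ground terms at every depth bound.
  N_0 = 4
  Explicitly: p, q, n, r.
So there are 4 ground terms available for substitution.
There are 2 variables to instantiate (x, z), each occurring in at least one literal, so different choices give different ground instances.
Number of ground instances = 4^2 = 16.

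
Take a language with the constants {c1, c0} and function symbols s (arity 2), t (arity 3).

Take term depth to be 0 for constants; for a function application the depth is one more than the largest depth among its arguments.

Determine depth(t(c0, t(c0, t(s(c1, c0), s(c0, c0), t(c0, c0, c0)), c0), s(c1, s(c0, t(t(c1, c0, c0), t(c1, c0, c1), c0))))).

depth(s(c1, c0)) = 1 + max(0, 0) = 1
depth(s(c0, c0)) = 1 + max(0, 0) = 1
depth(t(c0, c0, c0)) = 1 + max(0, 0, 0) = 1
depth(t(s(c1, c0), s(c0, c0), t(c0, c0, c0))) = 1 + max(1, 1, 1) = 2
depth(t(c0, t(s(c1, c0), s(c0, c0), t(c0, c0, c0)), c0)) = 1 + max(0, 2, 0) = 3
depth(t(c1, c0, c0)) = 1 + max(0, 0, 0) = 1
depth(t(c1, c0, c1)) = 1 + max(0, 0, 0) = 1
depth(t(t(c1, c0, c0), t(c1, c0, c1), c0)) = 1 + max(1, 1, 0) = 2
depth(s(c0, t(t(c1, c0, c0), t(c1, c0, c1), c0))) = 1 + max(0, 2) = 3
depth(s(c1, s(c0, t(t(c1, c0, c0), t(c1, c0, c1), c0)))) = 1 + max(0, 3) = 4
depth(t(c0, t(c0, t(s(c1, c0), s(c0, c0), t(c0, c0, c0)), c0), s(c1, s(c0, t(t(c1, c0, c0), t(c1, c0, c1), c0))))) = 1 + max(0, 3, 4) = 5

5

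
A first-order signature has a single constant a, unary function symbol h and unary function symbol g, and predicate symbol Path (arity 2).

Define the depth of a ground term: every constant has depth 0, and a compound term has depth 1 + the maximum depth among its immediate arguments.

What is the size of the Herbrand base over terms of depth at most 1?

First count ground terms of depth ≤ 1.
Let N_k = |{terms of depth ≤ k}|. Then N_0 = 1 and N_k = 1 + N_{k-1} + N_{k-1} for k ≥ 1 (one summand per function symbol, arity giving the exponent).
N_0 = 1
N_1 = 1 + 1 + 1 = 3
Explicitly: a, h(a), g(a).
So |H| = 3.
Each predicate of arity r yields |H|^r ground atoms (one per choice of an r-tuple from H):
  Path: 3^2 = 9
Total ground atoms: 9.

9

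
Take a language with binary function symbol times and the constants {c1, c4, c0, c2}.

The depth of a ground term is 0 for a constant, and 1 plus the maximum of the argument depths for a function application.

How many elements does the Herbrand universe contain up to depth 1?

20

Let N_k count ground terms of depth at most k. Each non-constant term of depth ≤ k is some function symbol applied to depth-≤(k−1) arguments, giving N_k = 4 + N_{k-1}^2.
N_0 = 4
N_1 = 4 + 4^2 = 20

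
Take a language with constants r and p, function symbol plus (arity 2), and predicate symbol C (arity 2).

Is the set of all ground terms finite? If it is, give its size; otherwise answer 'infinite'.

The signature has at least one function symbol (plus, arity 2) and at least one constant (r).
Iterating plus gives infinitely many distinct ground terms: r, plus(r, r), plus(plus(r, r), plus(r, r)), ...
So the Herbrand universe is infinite.

infinite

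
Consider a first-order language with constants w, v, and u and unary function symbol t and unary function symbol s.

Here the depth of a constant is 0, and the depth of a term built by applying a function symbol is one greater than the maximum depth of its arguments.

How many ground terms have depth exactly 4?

Count level by level. With function symbols t/1, s/1, the terms of depth ≤ k are the 3 constants together with each function applied to depth-≤(k−1) tuples, so N_k = 3 + N_{k-1} + N_{k-1}.
N_0 = 3
N_1 = 3 + 3 + 3 = 9
N_2 = 3 + 9 + 9 = 21
N_3 = 3 + 21 + 21 = 45
N_4 = 3 + 45 + 45 = 93
Terms of depth exactly 4: N_4 − N_3 = 93 − 45 = 48.

48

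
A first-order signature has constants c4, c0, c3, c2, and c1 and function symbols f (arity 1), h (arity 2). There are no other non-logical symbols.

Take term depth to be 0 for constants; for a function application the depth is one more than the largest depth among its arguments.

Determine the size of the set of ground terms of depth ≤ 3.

Let N_k = |{terms of depth ≤ k}|. Then N_0 = 5 and N_k = 5 + N_{k-1} + N_{k-1}^2 for k ≥ 1 (one summand per function symbol, arity giving the exponent).
N_0 = 5
N_1 = 5 + 5 + 5^2 = 35
N_2 = 5 + 35 + 35^2 = 1265
N_3 = 5 + 1265 + 1265^2 = 1601495

1601495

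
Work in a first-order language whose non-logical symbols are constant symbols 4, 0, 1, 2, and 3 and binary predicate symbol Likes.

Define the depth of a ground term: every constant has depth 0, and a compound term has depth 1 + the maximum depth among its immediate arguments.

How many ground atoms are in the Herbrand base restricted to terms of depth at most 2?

25

First count ground terms of depth ≤ 2.
With no function symbols every ground term is a constant, so there are exactly 5 ground terms at every depth bound.
N_0 = 5
N_1 = 5
N_2 = 5
Explicitly: 4, 0, 1, 2, 3.
So |H| = 5.
A ground atom is a predicate applied to a tuple of terms from H, so the count is the sum over predicates of |H|^arity:
  Likes: 5^2 = 25
Total ground atoms: 25.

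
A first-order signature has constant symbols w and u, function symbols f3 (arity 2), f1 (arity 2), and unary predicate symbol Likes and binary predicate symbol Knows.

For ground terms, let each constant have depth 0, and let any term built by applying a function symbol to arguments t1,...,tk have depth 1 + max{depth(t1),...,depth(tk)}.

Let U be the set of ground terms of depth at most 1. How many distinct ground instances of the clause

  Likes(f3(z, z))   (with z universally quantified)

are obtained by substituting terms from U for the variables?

10

Ground terms of depth ≤ 1:
  Let N_k count ground terms of depth at most k. Each non-constant term of depth ≤ k is some function symbol applied to depth-≤(k−1) arguments, giving N_k = 2 + N_{k-1}^2 + N_{k-1}^2.
  N_0 = 2
  N_1 = 2 + 2^2 + 2^2 = 10
  Explicitly: w, u, f3(w, w), f3(w, u), f3(u, w), f3(u, u), f1(w, w), f1(w, u), f1(u, w), f1(u, u).
So there are 10 ground terms available for substitution.
The variable z ranges independently over the available ground terms, and distinct assignments produce distinct instances.
Number of ground instances = 10.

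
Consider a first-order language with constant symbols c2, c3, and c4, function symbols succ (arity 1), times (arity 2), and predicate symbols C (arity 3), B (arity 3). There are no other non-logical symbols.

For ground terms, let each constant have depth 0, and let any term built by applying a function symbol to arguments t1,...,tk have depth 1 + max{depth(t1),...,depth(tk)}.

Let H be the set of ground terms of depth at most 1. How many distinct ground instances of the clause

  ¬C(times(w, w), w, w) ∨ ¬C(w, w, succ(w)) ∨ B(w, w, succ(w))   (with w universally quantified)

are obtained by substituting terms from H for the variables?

Ground terms of depth ≤ 1:
  If N_k denotes the number of depth-≤k ground terms, the 3 constants give N_0 = 3, and each function symbol of arity r contributes N_{k-1}^r new terms at level k: N_k = 3 + N_{k-1} + N_{k-1}^2.
  N_0 = 3
  N_1 = 3 + 3 + 3^2 = 15
So there are 15 ground terms available for substitution.
The body mentions the single quantified variable w; since ground terms form a free algebra, no two substitutions collapse to the same formula.
Number of ground instances = 15.

15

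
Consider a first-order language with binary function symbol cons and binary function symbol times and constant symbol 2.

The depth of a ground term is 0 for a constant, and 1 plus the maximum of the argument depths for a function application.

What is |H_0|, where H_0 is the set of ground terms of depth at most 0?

1

Write N_k for the number of ground terms of depth ≤ k. A term of depth ≤ k is either a constant or a function symbol applied to arguments of depth ≤ k−1, so N_k = 1 + N_{k-1}^2 + N_{k-1}^2.
N_0 = 1
Explicitly: 2.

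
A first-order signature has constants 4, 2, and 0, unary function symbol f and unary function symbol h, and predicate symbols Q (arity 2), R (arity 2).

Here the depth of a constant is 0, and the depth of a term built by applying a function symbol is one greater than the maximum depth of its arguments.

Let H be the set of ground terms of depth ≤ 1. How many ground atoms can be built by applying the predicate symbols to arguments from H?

162

First count ground terms of depth ≤ 1.
Let N_k = |{terms of depth ≤ k}|. Then N_0 = 3 and N_k = 3 + N_{k-1} + N_{k-1} for k ≥ 1 (one summand per function symbol, arity giving the exponent).
N_0 = 3
N_1 = 3 + 3 + 3 = 9
So |H| = 9.
Ground atoms are formed by filling each argument slot of a predicate with a term from H, so an r-ary predicate gives |H|^r atoms:
  Q: 9^2 = 81;  R: 9^2 = 81
Total ground atoms: 81 + 81 = 162.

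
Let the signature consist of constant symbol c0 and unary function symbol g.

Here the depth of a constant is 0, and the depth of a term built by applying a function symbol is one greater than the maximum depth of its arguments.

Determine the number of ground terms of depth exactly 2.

Count level by level. With function symbols g/1, the terms of depth ≤ k are the 1 constant together with each function applied to depth-≤(k−1) tuples, so N_k = 1 + N_{k-1}.
N_0 = 1
N_1 = 1 + 1 = 2
N_2 = 1 + 2 = 3
Terms of depth exactly 2: N_2 − N_1 = 3 − 2 = 1.

1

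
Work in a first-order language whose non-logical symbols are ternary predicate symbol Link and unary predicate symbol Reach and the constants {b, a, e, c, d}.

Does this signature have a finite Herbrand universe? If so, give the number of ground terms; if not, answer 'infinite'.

5

There are no function symbols, so every ground term is one of the 5 constants.
The Herbrand universe is {b, a, e, c, d}, which is finite with 5 elements.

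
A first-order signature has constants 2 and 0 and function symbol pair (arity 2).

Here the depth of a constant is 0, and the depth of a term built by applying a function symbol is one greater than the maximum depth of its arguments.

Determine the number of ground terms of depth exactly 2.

32

If N_k denotes the number of depth-≤k ground terms, the 2 constants give N_0 = 2, and each function symbol of arity r contributes N_{k-1}^r new terms at level k: N_k = 2 + N_{k-1}^2.
N_0 = 2
N_1 = 2 + 2^2 = 6
N_2 = 2 + 6^2 = 38
Terms of depth exactly 2: N_2 − N_1 = 38 − 6 = 32.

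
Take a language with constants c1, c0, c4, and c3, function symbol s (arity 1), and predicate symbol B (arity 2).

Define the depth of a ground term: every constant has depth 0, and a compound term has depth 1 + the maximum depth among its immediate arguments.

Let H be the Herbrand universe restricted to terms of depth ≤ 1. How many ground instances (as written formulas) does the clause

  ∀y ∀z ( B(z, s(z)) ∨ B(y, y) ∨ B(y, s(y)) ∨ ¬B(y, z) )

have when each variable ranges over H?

Ground terms of depth ≤ 1:
  If N_k denotes the number of depth-≤k ground terms, the 4 constants give N_0 = 4, and each function symbol of arity r contributes N_{k-1}^r new terms at level k: N_k = 4 + N_{k-1}.
  N_0 = 4
  N_1 = 4 + 4 = 8
  Explicitly: c1, c0, c4, c3, s(c1), s(c0), s(c4), s(c3).
So there are 8 ground terms available for substitution.
The clause has 2 distinct variables (y, z), each appearing in the body. In the free term algebra distinct substitutions yield syntactically distinct ground instances.
Number of ground instances = 8^2 = 64.

64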